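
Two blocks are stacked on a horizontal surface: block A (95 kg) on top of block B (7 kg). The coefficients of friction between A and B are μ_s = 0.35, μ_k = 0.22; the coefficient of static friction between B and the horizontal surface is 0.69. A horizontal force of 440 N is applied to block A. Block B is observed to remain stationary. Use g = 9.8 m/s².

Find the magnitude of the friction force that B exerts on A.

Between the blocks, N₁ = m_A g = 931 N.
Maximum static friction on A from B: μ_s N₁ = 0.35×931 = 325.9 N.
Since P = 440 N > 325.9 N, A slides on B; the A–B friction is kinetic: f₁ = μ_k N₁ = 0.22×931 = 205 N.
B experiences an equal 205 N forward from A (third law). B is in equilibrium, so the floor supplies f₂ = 205 N of static friction (limit μ_s(m_A+m_B)g = 689.7 N, not exceeded).

f ≈ 205 N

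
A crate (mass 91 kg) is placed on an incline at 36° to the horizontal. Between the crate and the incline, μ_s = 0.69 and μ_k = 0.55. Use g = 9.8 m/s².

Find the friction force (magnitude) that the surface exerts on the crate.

Normal force: N = m g cos θ = 91 × 9.8 × cos 36° = 721.5 N.
Along the slope the weight component is m g sin θ = 524.2 N; friction must supply exactly this, acting up-slope.
Maximum static friction available: μ_s N = 0.69 × 721.5 = 497.8 N.
|524.2| exceeds 497.8 N, so the crate slips down-slope; friction is kinetic, f = μ_k N = 0.55×721.5 = 397 N.

f ≈ 397 N (up the incline)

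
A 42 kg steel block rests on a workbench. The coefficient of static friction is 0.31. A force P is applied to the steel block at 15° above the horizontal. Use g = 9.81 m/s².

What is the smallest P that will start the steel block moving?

P ≈ 122 N

N = m g − P sin α (the pull lifts the steel block).
At impending slip, P cos α = μ_s N = μ_s (m g − P sin α).
Solving: P (cos α + μ_s sin α) = μ_s m g → P = 0.31×412/(cos 15° + 0.31 sin 15°) = 128/1.046 = 122 N.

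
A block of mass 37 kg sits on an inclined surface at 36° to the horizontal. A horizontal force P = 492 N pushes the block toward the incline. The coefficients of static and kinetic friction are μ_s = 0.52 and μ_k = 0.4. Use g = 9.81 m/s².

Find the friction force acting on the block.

f ≈ 185 N (down the incline)

Resolve perpendicular to the incline: N = m g cos θ + P sin θ = 37×9.81×cos 36° + 492×sin 36° = 582.8 N.
Along the incline, the net driving force (taking up-slope positive) is P cos θ − m g sin θ = 398 − 213.3 = 184.7 N, so equilibrium requires friction f = -184.7 N (down-slope).
The limit of static friction is μ_s N = 303.1 N.
Since 184.7 N is within the 303.1 N limit, the block stays put and friction is exactly 185 N.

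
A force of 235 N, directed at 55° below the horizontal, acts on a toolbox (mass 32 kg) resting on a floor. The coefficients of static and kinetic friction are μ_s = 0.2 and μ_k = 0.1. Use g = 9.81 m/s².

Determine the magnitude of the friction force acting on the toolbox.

f ≈ 50.6 N

The vertical component of P adds to the normal force: N = m g + P sin α = 313.9 + 192.5 = 506.4 N.
For equilibrium, f = P cos α = 235×cos 55° = 134.8 N.
The static-friction limit is μ_s N = 101.3 N.
134.8 > 101.3 N → the toolbox slides; f = μ_k N = 0.1×506.4 = 50.6 N.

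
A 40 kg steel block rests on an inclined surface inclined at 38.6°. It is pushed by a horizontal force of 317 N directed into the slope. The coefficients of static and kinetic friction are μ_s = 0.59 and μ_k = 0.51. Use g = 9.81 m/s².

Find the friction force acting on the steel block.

Resolve perpendicular to the incline: N = m g cos θ + P sin θ = 40×9.81×cos 38.6° + 317×sin 38.6° = 504.4 N.
Along the incline, the net driving force (taking up-slope positive) is P cos θ − m g sin θ = 247.7 − 244.8 = 2.932 N, so equilibrium requires friction f = -2.932 N (down-slope).
The limit of static friction is μ_s N = 297.6 N.
|f_req| = 2.932 ≤ 297.6 N → the steel block is in equilibrium; friction equals the required value.

f ≈ 2.93 N (down the incline)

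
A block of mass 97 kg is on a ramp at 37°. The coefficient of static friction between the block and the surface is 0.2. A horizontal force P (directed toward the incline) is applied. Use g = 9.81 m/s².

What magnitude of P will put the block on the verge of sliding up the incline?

At impending motion up the slope, friction acts down-slope at its limit: f = μ_s N.
Perpendicular to the incline: N = m g cos θ + P sin θ.
Along the incline: P cos θ = m g sin θ + μ_s N = m g sin θ + μ_s (m g cos θ + P sin θ).
Solving, P (cos θ − μ_s sin θ) = m g (sin θ + μ_s cos θ), so P = 97×9.81×(sin 37° + 0.2 cos 37°)/(cos 37° − 0.2 sin 37°) = 952×0.7615/0.6783 = 1070 N.

P ≈ 1070 N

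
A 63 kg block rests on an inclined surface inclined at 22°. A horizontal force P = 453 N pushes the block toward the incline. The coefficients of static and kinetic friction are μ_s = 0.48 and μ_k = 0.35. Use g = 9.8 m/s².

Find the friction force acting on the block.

f ≈ 189 N (down the incline)

The horizontal push has a component P sin θ into the surface, so N = m g cos θ + P sin θ = 572.4 + 169.7 = 742.1 N.
Along the incline, the net driving force (taking up-slope positive) is P cos θ − m g sin θ = 420 − 231.3 = 188.7 N, so equilibrium requires friction f = -188.7 N (down-slope).
The limit of static friction is μ_s N = 356.2 N.
Since 188.7 N is within the 356.2 N limit, the block stays put and friction is exactly 189 N.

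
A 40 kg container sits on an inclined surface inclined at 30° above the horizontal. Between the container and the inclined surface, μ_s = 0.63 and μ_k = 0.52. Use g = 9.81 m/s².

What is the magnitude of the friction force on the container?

The normal reaction is N = m g cos θ = 339.8 N.
For equilibrium along the incline, friction must balance the weight component: f = m g sin θ = 196.2 N up the slope.
Maximum static friction available: μ_s N = 0.63 × 339.8 = 214.1 N.
Since |196.2| ≤ 214.1 N, the container remains in static equilibrium and friction takes exactly the required value.

f ≈ 196 N (up the incline)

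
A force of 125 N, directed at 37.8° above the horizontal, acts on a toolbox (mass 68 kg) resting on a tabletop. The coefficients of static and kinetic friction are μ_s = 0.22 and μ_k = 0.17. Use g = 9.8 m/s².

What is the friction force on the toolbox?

Vertical equilibrium gives N = m g − P sin α = 589.8 N.
Horizontally, friction must balance P cos α = 98.77 N.
The static-friction limit is μ_s N = 129.8 N.
Since 98.77 N does not exceed the limit, the toolbox stays at rest and f = 98.8 N.

f ≈ 98.8 N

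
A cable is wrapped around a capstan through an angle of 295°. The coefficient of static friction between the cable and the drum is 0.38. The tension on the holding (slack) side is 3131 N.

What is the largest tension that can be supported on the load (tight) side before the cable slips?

T_max ≈ 22200 N

At impending slip the capstan equation gives T₂/T₁ = e^{μβ} with β in radians.
β = 295° × π/180 = 5.149 rad.
e^{μβ} = e^{0.38×5.149} = 7.075.
T₂ = T₁ · e^{μβ} = 3131 × 7.075 = 22200 N.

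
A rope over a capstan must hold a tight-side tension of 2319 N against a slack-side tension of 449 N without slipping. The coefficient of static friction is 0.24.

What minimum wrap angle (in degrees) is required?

β_min ≈ 392°

T₂/T₁ = e^{μβ} → β = ln(T₂/T₁)/μ.
β = ln(2319/449)/0.24 = 1.642/0.24 = 6.841 rad.
In degrees: β = 6.841 × 180/π = 392°.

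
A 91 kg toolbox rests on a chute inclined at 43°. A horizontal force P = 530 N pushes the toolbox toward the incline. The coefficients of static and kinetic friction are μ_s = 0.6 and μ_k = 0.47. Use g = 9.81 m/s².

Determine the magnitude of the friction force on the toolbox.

Resolve perpendicular to the incline: N = m g cos θ + P sin θ = 91×9.81×cos 43° + 530×sin 43° = 1014 N.
Parallel to the incline: P cos θ − m g sin θ = 387.6 − 608.8 = -221.2 N; the friction needed to balance this is 221.2 N acting up the slope.
Maximum static friction: μ_s N = 0.6 × 1014 = 608.6 N.
Since 221.2 N is within the 608.6 N limit, the toolbox stays put and friction is exactly 221 N.

f ≈ 221 N (up the incline)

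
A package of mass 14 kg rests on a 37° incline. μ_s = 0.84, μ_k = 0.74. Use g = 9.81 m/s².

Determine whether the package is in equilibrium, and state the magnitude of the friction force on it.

f ≈ 82.7 N

N = m g cos θ = 110 N.
Down-slope weight component: m g sin θ = 82.7 N.
μ_s N = 92.1 N.
82.7 ≤ 92.1 N, so it stays put; friction = 82.7 N.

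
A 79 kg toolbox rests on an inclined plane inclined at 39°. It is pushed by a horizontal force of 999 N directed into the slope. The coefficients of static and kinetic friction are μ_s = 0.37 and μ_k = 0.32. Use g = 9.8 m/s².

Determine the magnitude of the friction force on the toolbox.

Resolve perpendicular to the incline: N = m g cos θ + P sin θ = 79×9.8×cos 39° + 999×sin 39° = 1230 N.
Parallel to the incline: P cos θ − m g sin θ = 776.4 − 487.2 = 289.1 N; the friction needed to balance this is 289.1 N acting down the slope.
Maximum static friction: μ_s N = 0.37 × 1230 = 455.2 N.
Since 289.1 N is within the 455.2 N limit, the toolbox stays put and friction is exactly 289 N.

f ≈ 289 N (down the incline)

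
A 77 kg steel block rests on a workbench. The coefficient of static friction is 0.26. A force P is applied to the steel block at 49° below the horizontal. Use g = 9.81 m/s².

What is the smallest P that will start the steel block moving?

N = m g + P sin α (the push presses the steel block into the workbench).
At impending slip, P cos α = μ_s N = μ_s (m g + P sin α).
Solving: P (cos α − μ_s sin α) = μ_s m g → P = 0.26×755/(cos 49° − 0.26 sin 49°) = 196/0.4598 = 427 N.

P ≈ 427 N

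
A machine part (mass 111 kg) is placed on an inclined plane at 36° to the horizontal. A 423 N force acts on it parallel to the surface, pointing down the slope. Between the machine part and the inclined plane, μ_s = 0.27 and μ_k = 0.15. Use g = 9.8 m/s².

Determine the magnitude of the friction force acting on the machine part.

f ≈ 132 N (up the incline)

Normal force: N = m g cos θ = 111 × 9.8 × cos 36° = 880 N.
Parallel to the incline, ΣF = 0 gives f = m g sin θ + P = 639.4 + 423 = 1062 N (up-slope positive).
Static friction can supply at most μ_s N = 237.6 N.
Since |1062| > 237.6 N, static friction cannot hold it; the machine part slides down the incline and kinetic friction applies: f = μ_k N = 0.15 × 880 = 132 N.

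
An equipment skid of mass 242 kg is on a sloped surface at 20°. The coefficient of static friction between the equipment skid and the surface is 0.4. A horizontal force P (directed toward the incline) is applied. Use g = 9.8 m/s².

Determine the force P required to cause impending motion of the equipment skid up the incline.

P ≈ 2120 N

At impending motion up the slope, friction acts down-slope at its limit: f = μ_s N.
Perpendicular to the incline: N = m g cos θ + P sin θ.
Along the incline: P cos θ = m g sin θ + μ_s N = m g sin θ + μ_s (m g cos θ + P sin θ).
Solving, P (cos θ − μ_s sin θ) = m g (sin θ + μ_s cos θ), so P = 242×9.8×(sin 20° + 0.4 cos 20°)/(cos 20° − 0.4 sin 20°) = 2370×0.7179/0.8029 = 2120 N.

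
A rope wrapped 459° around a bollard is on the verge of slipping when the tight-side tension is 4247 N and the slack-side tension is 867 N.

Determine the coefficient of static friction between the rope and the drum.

T₂/T₁ = e^{μβ} → μ = ln(T₂/T₁)/β.
β = 459° = 8.011 rad.
μ = ln(4247/867)/8.011 = ln(4.899)/8.011 = 0.198.

μ ≈ 0.198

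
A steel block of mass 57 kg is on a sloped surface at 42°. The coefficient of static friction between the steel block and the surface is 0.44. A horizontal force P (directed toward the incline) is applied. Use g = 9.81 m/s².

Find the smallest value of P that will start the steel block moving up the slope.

At impending motion up the slope, friction acts down-slope at its limit: f = μ_s N.
Perpendicular to the incline: N = m g cos θ + P sin θ.
Along the incline: P cos θ = m g sin θ + μ_s N = m g sin θ + μ_s (m g cos θ + P sin θ).
Solving, P (cos θ − μ_s sin θ) = m g (sin θ + μ_s cos θ), so P = 57×9.81×(sin 42° + 0.44 cos 42°)/(cos 42° − 0.44 sin 42°) = 559×0.9961/0.4487 = 1240 N.

P ≈ 1240 N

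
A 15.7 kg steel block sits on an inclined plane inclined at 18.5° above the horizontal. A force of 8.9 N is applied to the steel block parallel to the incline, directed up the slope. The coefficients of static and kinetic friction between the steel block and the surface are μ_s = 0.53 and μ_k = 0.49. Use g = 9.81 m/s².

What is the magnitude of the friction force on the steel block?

f ≈ 40 N (up the incline)

Normal force: N = m g cos θ = 15.7 × 9.81 × cos 18.5° = 146.1 N.
For equilibrium along the incline the friction force must supply f = m g sin θ − P = 48.87 − 8.9 = 39.97 N (positive meaning up-slope).
The static-friction ceiling is μ_s N = 0.53 × 146.1 = 77.41 N.
Since |39.97| ≤ 77.41 N, the steel block remains in static equilibrium and friction takes exactly the required value.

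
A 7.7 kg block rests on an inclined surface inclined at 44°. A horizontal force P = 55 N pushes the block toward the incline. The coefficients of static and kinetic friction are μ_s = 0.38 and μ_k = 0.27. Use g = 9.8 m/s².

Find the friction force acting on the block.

Resolve perpendicular to the incline: N = m g cos θ + P sin θ = 7.7×9.8×cos 44° + 55×sin 44° = 92.49 N.
Along the incline, the net driving force (taking up-slope positive) is P cos θ − m g sin θ = 39.56 − 52.42 = -12.86 N, so equilibrium requires friction f = 12.86 N (up-slope).
Maximum static friction: μ_s N = 0.38 × 92.49 = 35.15 N.
|f_req| = 12.86 ≤ 35.15 N → the block is in equilibrium; friction equals the required value.

f ≈ 12.9 N (up the incline)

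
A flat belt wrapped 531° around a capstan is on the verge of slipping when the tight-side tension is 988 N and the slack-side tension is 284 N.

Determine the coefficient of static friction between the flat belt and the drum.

T₂/T₁ = e^{μβ} → μ = ln(T₂/T₁)/β.
β = 531° = 9.268 rad.
μ = ln(988/284)/9.268 = ln(3.479)/9.268 = 0.135.

μ ≈ 0.135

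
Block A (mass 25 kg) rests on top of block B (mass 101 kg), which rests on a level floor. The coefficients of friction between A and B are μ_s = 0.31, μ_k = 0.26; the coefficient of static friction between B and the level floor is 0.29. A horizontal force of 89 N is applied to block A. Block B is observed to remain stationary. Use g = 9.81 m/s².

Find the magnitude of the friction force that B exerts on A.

f ≈ 63.8 N

Between the blocks, N₁ = m_A g = 245.2 N.
So the A–B interface can sustain at most μ_s N₁ = 76.03 N of static friction.
P = 89 N exceeds that limit, so A slips over B and the interface friction becomes kinetic: f₁ = μ_k N₁ = 0.26×245.2 = 63.8 N.
B experiences an equal 63.8 N forward from A (third law). B is in equilibrium, so the floor supplies f₂ = 63.8 N of static friction (limit μ_s(m_A+m_B)g = 358.5 N, not exceeded).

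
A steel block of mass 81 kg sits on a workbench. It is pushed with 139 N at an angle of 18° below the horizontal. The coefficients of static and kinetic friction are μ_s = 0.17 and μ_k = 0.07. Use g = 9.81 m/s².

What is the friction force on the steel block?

f ≈ 132 N

Vertical equilibrium gives N = m g + P sin α = 837.6 N.
The horizontal driving force is P cos α = 132.2 N, so equilibrium needs friction f = 132.2 N.
The static-friction limit is μ_s N = 142.4 N.
Since 132.2 N does not exceed the limit, the steel block stays at rest and f = 132 N.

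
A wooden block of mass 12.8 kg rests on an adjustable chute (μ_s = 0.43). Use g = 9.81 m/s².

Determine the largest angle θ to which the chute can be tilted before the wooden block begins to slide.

At the slip threshold, m g sin θ = μ_s · m g cos θ, so tan θ = μ_s.
θ_max = arctan(0.43) = 23.3°.

θ_max ≈ 23.3°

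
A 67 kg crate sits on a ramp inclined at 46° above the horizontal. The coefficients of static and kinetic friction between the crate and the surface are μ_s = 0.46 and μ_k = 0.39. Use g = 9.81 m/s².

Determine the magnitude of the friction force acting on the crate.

f ≈ 178 N (up the incline)

The normal reaction is N = m g cos θ = 456.6 N.
For equilibrium along the incline, friction must balance the weight component: f = m g sin θ = 472.8 N up the slope.
The static-friction ceiling is μ_s N = 0.46 × 456.6 = 210 N.
Since |472.8| > 210 N, static friction cannot hold it; the crate slides down the incline and kinetic friction applies: f = μ_k N = 0.39 × 456.6 = 178 N.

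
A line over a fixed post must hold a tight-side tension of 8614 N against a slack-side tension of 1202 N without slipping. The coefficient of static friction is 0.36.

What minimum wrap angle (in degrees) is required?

β_min ≈ 313°

T₂/T₁ = e^{μβ} → β = ln(T₂/T₁)/μ.
β = ln(8614/1202)/0.36 = 1.969/0.36 = 5.471 rad.
In degrees: β = 5.471 × 180/π = 313°.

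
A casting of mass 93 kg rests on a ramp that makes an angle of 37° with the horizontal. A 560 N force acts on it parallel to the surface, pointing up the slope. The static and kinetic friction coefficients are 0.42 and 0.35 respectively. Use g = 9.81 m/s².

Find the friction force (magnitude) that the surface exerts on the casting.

The normal reaction is N = m g cos θ = 728.6 N.
Parallel to the incline, ΣF = 0 gives f = m g sin θ − P = 549.1 − 560 = -10.95 N (up-slope positive).
Maximum static friction available: μ_s N = 0.42 × 728.6 = 306 N.
Since |-10.95| ≤ 306 N, no slip — friction simply equals what equilibrium demands.

f ≈ 10.9 N (down the incline)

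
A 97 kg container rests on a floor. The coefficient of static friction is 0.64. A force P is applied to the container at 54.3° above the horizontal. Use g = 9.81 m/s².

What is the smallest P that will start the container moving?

P ≈ 552 N

N = m g − P sin α (the pull lifts the container).
At impending slip, P cos α = μ_s N = μ_s (m g − P sin α).
Solving: P (cos α + μ_s sin α) = μ_s m g → P = 0.64×952/(cos 54.3° + 0.64 sin 54.3°) = 609/1.103 = 552 N.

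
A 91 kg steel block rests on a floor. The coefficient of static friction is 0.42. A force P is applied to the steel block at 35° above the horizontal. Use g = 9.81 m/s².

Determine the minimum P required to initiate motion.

P ≈ 354 N

N = m g − P sin α (the pull lifts the steel block).
At impending slip, P cos α = μ_s N = μ_s (m g − P sin α).
Solving: P (cos α + μ_s sin α) = μ_s m g → P = 0.42×893/(cos 35° + 0.42 sin 35°) = 375/1.06 = 354 N.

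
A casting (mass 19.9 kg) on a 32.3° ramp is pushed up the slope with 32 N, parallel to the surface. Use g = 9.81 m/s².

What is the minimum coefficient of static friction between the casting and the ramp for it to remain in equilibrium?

N = m g cos θ = 165 N.
Friction must make up the shortfall along the incline: f = m g sin θ − P = 104.3 − 32 = 72.32 N.
At the threshold f = μ_s N, so μ_s,min = 72.32/165 = 0.438.

μ_s,min ≈ 0.438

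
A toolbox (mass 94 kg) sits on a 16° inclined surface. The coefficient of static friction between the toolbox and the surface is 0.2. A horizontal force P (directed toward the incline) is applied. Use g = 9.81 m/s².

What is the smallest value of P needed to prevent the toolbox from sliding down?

P_min ≈ 75.7 N

The toolbox tends to slide down (tan θ > μ_s), so at the point of impending slip friction acts up-slope at its limit: f = μ_s N.
Perpendicular to the incline: N = m g cos θ + P sin θ.
Along the incline: P cos θ + μ_s N = m g sin θ, i.e. P cos θ + μ_s (m g cos θ + P sin θ) = m g sin θ.
Solving, P (cos θ + μ_s sin θ) = m g (sin θ − μ_s cos θ), so P = 922×0.08339/1.016 = 75.7 N.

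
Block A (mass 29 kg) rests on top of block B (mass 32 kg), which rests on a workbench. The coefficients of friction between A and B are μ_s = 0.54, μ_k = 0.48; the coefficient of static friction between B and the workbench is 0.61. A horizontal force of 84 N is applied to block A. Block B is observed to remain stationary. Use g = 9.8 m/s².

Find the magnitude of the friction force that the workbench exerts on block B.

The normal force B exerts on A is simply A's weight, N₁ = 284.2 N.
Maximum static friction on A from B: μ_s N₁ = 0.54×284.2 = 153.5 N.
Since P = 84 N ≤ 153.5 N, A does not slip on B; friction on A equals P = 84 N.
By Newton's third law B feels 84 N forward from A. With B stationary, the floor's static friction on B balances it: f₂ = 84 N (well within μ_s(m_A+m_B)g = 364.7 N).

f ≈ 84 N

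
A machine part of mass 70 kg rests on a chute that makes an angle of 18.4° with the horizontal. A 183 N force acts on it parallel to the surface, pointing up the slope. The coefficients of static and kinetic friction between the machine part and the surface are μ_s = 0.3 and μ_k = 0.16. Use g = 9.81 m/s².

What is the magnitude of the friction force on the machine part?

The normal reaction is N = m g cos θ = 651.6 N.
Parallel to the incline, ΣF = 0 gives f = m g sin θ − P = 216.8 − 183 = 33.76 N (up-slope positive).
Static friction can supply at most μ_s N = 195.5 N.
Since |33.76| ≤ 195.5 N, the machine part remains in static equilibrium and friction takes exactly the required value.

f ≈ 33.8 N (up the incline)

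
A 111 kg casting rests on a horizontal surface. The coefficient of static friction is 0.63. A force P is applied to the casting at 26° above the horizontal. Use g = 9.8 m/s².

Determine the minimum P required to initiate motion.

P ≈ 583 N

N = m g − P sin α (the pull lifts the casting).
At impending slip, P cos α = μ_s N = μ_s (m g − P sin α).
Solving: P (cos α + μ_s sin α) = μ_s m g → P = 0.63×1090/(cos 26° + 0.63 sin 26°) = 685/1.175 = 583 N.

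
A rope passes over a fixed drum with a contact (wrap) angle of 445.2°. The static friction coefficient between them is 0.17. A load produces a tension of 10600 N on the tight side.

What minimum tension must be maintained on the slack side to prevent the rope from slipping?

T_min ≈ 2830 N

Capstan equation at impending slip: T_tight/T_slack = e^{μβ}.
β = 445.2° = 7.77 rad; e^{μβ} = e^{0.17×7.77} = 3.747.
T_slack = T_tight / e^{μβ} = 10600 / 3.747 = 2830 N.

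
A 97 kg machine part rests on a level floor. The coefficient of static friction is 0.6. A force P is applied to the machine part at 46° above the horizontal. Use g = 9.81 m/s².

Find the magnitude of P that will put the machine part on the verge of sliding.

N = m g − P sin α (the pull lifts the machine part).
At impending slip, P cos α = μ_s N = μ_s (m g − P sin α).
Solving: P (cos α + μ_s sin α) = μ_s m g → P = 0.6×952/(cos 46° + 0.6 sin 46°) = 571/1.126 = 507 N.

P ≈ 507 N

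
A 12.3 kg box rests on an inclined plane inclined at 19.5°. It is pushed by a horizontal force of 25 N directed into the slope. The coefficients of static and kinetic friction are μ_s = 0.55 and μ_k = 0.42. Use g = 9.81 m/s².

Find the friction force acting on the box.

f ≈ 16.7 N (up the incline)

Normal direction: N = m g cos θ + P sin θ = 122.1 N.
Along the incline, the net driving force (taking up-slope positive) is P cos θ − m g sin θ = 23.57 − 40.28 = -16.71 N, so equilibrium requires friction f = 16.71 N (up-slope).
Maximum static friction: μ_s N = 0.55 × 122.1 = 67.15 N.
|f_req| = 16.71 ≤ 67.15 N → the box is in equilibrium; friction equals the required value.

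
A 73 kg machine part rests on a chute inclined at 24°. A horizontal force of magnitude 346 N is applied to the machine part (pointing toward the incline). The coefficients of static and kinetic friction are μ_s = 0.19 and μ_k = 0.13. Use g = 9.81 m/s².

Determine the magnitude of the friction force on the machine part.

The horizontal push has a component P sin θ into the surface, so N = m g cos θ + P sin θ = 654.2 + 140.7 = 794.9 N.
Along the incline, the net driving force (taking up-slope positive) is P cos θ − m g sin θ = 316.1 − 291.3 = 24.81 N, so equilibrium requires friction f = -24.81 N (down-slope).
The limit of static friction is μ_s N = 151 N.
Since 24.81 N is within the 151 N limit, the machine part stays put and friction is exactly 24.8 N.

f ≈ 24.8 N (down the incline)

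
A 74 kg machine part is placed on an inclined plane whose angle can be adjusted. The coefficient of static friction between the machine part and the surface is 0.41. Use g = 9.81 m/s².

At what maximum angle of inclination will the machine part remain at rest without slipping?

θ_max ≈ 22.3°

At the slip threshold, m g sin θ = μ_s · m g cos θ, so tan θ = μ_s.
θ_max = arctan(0.41) = 22.3°.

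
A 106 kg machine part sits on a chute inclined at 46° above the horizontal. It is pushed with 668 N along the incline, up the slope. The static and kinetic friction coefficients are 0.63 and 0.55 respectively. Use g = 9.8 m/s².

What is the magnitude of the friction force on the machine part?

f ≈ 79.3 N (up the incline)

Perpendicular to the surface, N = m g cos θ = 106·9.8·cos 46° = 721.6 N.
Parallel to the incline, ΣF = 0 gives f = m g sin θ − P = 747.3 − 668 = 79.25 N (up-slope positive).
Maximum static friction available: μ_s N = 0.63 × 721.6 = 454.6 N.
Since |79.25| ≤ 454.6 N, no slip — friction simply equals what equilibrium demands.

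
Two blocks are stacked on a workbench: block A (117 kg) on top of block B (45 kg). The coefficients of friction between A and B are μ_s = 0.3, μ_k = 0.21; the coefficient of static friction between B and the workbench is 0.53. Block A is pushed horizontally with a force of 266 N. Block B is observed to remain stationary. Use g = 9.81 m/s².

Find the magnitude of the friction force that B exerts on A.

f ≈ 266 N

Normal force at the A–B interface: N₁ = m_A g = 1148 N.
So the A–B interface can sustain at most μ_s N₁ = 344.3 N of static friction.
Since P = 266 N ≤ 344.3 N, A does not slip on B; friction on A equals P = 266 N.
B experiences an equal 266 N forward from A (third law). B is in equilibrium, so the floor supplies f₂ = 266 N of static friction (limit μ_s(m_A+m_B)g = 842.3 N, not exceeded).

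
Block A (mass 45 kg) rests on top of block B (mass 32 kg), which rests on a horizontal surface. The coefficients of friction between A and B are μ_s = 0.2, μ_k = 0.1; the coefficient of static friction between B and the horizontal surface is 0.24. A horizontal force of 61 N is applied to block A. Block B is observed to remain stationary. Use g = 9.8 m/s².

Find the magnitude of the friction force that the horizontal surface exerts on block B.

f ≈ 61 N

Normal force at the A–B interface: N₁ = m_A g = 441 N.
Maximum static friction on A from B: μ_s N₁ = 0.2×441 = 88.2 N.
Since P = 61 N ≤ 88.2 N, A does not slip on B; friction on A equals P = 61 N.
By Newton's third law B feels 61 N forward from A. With B stationary, the floor's static friction on B balances it: f₂ = 61 N (well within μ_s(m_A+m_B)g = 181.1 N).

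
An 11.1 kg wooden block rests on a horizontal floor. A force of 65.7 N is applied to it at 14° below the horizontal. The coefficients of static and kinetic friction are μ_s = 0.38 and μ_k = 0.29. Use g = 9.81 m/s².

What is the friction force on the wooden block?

f ≈ 36.2 N

N = m g + P sin α = 108.9 + 65.7×sin 14° = 124.8 N.
Horizontally, friction must balance P cos α = 63.75 N.
μ_s N = 0.38 × 124.8 = 47.42 N.
63.75 > 47.42 N → the wooden block slides; f = μ_k N = 0.29×124.8 = 36.2 N.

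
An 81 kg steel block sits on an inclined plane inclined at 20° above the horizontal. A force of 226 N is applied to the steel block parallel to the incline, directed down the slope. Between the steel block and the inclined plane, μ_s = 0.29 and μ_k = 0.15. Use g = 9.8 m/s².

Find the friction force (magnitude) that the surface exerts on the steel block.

Normal force: N = m g cos θ = 81 × 9.8 × cos 20° = 745.9 N.
Parallel to the incline, ΣF = 0 gives f = m g sin θ + P = 271.5 + 226 = 497.5 N (up-slope positive).
Static friction can supply at most μ_s N = 216.3 N.
Since |497.5| > 216.3 N, static friction cannot hold it; the steel block slides down the incline and kinetic friction applies: f = μ_k N = 0.15 × 745.9 = 112 N.

f ≈ 112 N (up the incline)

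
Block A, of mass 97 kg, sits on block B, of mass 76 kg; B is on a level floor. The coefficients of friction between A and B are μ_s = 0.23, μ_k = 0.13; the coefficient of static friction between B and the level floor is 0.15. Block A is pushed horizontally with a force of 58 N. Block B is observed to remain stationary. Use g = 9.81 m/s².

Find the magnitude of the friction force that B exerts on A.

Normal force at the A–B interface: N₁ = m_A g = 951.6 N.
Maximum static friction on A from B: μ_s N₁ = 0.23×951.6 = 218.9 N.
Since P = 58 N ≤ 218.9 N, A does not slip on B; friction on A equals P = 58 N.
B experiences an equal 58 N forward from A (third law). B is in equilibrium, so the floor supplies f₂ = 58 N of static friction (limit μ_s(m_A+m_B)g = 254.6 N, not exceeded).

f ≈ 58 N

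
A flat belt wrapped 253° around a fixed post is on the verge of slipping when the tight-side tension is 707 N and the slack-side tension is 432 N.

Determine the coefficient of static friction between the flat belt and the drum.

T₂/T₁ = e^{μβ} → μ = ln(T₂/T₁)/β.
β = 253° = 4.416 rad.
μ = ln(707/432)/4.416 = ln(1.637)/4.416 = 0.112.

μ ≈ 0.112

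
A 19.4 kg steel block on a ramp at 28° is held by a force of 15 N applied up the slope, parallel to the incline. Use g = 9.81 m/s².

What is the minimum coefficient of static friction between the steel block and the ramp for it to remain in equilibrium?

μ_s,min ≈ 0.442

N = m g cos θ = 168 N.
Friction must make up the shortfall along the incline: f = m g sin θ − P = 89.35 − 15 = 74.35 N.
At the threshold f = μ_s N, so μ_s,min = 74.35/168 = 0.442.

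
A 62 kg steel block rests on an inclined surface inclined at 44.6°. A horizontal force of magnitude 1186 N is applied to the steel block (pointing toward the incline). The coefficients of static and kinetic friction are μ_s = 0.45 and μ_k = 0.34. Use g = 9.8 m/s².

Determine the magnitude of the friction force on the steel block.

f ≈ 418 N (down the incline)

Normal direction: N = m g cos θ + P sin θ = 1265 N.
Parallel to the incline: P cos θ − m g sin θ = 844.5 − 426.6 = 417.8 N; the friction needed to balance this is 417.8 N acting down the slope.
Maximum static friction: μ_s N = 0.45 × 1265 = 569.4 N.
|f_req| = 417.8 ≤ 569.4 N → the steel block is in equilibrium; friction equals the required value.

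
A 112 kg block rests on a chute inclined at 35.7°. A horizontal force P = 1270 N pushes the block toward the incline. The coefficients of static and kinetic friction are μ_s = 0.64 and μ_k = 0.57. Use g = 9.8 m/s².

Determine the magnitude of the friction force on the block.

f ≈ 391 N (down the incline)

Normal direction: N = m g cos θ + P sin θ = 1632 N.
Parallel to the incline: P cos θ − m g sin θ = 1031 − 640.5 = 390.9 N; the friction needed to balance this is 390.9 N acting down the slope.
Maximum static friction: μ_s N = 0.64 × 1632 = 1045 N.
|f_req| = 390.9 ≤ 1045 N → the block is in equilibrium; friction equals the required value.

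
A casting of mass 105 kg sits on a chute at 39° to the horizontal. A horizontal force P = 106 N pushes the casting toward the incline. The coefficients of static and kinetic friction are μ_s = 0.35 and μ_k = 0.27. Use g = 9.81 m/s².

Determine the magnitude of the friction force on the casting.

f ≈ 234 N (up the incline)

Normal direction: N = m g cos θ + P sin θ = 867.2 N.
Along the incline, the net driving force (taking up-slope positive) is P cos θ − m g sin θ = 82.38 − 648.2 = -565.9 N, so equilibrium requires friction f = 565.9 N (up-slope).
The limit of static friction is μ_s N = 303.5 N.
|f_req| = 565.9 > 303.5 N → the casting slides down the incline; f = μ_k N = 0.27 × 867.2 = 234 N.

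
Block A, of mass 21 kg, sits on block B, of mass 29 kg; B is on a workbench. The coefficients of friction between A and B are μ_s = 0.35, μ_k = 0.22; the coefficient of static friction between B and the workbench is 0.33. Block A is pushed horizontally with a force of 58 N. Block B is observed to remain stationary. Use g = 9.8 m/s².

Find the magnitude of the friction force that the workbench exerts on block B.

f ≈ 58 N

The normal force B exerts on A is simply A's weight, N₁ = 205.8 N.
So the A–B interface can sustain at most μ_s N₁ = 72.03 N of static friction.
P = 58 N is within that limit, so A and B move together (both at rest); the A–B friction is simply f₁ = P = 58 N.
B experiences an equal 58 N forward from A (third law). B is in equilibrium, so the floor supplies f₂ = 58 N of static friction (limit μ_s(m_A+m_B)g = 161.7 N, not exceeded).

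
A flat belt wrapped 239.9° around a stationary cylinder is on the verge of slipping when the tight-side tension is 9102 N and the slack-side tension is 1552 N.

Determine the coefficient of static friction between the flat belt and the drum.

μ ≈ 0.422

T₂/T₁ = e^{μβ} → μ = ln(T₂/T₁)/β.
β = 239.9° = 4.187 rad.
μ = ln(9102/1552)/4.187 = ln(5.865)/4.187 = 0.422.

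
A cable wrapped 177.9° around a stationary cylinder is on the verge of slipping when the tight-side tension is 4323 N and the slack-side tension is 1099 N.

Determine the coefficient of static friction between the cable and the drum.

T₂/T₁ = e^{μβ} → μ = ln(T₂/T₁)/β.
β = 177.9° = 3.105 rad.
μ = ln(4323/1099)/3.105 = ln(3.934)/3.105 = 0.441.

μ ≈ 0.441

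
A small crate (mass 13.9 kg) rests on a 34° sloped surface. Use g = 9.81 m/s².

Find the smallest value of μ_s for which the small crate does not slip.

μ_s,min ≈ 0.675

At the slip threshold m g sin θ = μ_s m g cos θ, so μ_s,min = tan θ.
μ_s,min = tan 34° = 0.675.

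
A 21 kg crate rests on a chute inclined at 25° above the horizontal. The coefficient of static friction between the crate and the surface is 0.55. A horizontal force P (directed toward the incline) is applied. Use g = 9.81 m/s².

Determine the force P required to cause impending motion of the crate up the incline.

P ≈ 282 N

At impending motion up the slope, friction acts down-slope at its limit: f = μ_s N.
Perpendicular to the incline: N = m g cos θ + P sin θ.
Along the incline: P cos θ = m g sin θ + μ_s N = m g sin θ + μ_s (m g cos θ + P sin θ).
Solving, P (cos θ − μ_s sin θ) = m g (sin θ + μ_s cos θ), so P = 21×9.81×(sin 25° + 0.55 cos 25°)/(cos 25° − 0.55 sin 25°) = 206×0.9211/0.6739 = 282 N.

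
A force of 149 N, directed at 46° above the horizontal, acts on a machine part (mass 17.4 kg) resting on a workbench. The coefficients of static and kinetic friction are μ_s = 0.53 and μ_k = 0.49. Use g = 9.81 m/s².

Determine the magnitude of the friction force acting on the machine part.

f ≈ 31.1 N

N = m g − P sin α = 170.7 − 149×sin 46° = 63.51 N.
Horizontally, friction must balance P cos α = 103.5 N.
The static-friction limit is μ_s N = 33.66 N.
103.5 > 33.66 N → the machine part slides; f = μ_k N = 0.49×63.51 = 31.1 N.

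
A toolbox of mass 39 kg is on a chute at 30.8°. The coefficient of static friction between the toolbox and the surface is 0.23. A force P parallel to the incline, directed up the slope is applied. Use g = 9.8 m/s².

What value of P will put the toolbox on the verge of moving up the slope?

At impending motion up the slope, friction acts down-slope at its limit: f = μ_s N.
P is parallel to the surface, so N = m g cos θ = 328 N.
Along the incline: P = m g sin θ + μ_s N = 196 + 0.23×328 = 271 N.

P ≈ 271 N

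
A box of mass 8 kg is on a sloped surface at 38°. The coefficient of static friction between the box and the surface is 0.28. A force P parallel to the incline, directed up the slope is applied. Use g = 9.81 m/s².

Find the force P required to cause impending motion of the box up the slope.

P ≈ 65.6 N

At impending motion up the slope, friction acts down-slope at its limit: f = μ_s N.
P is parallel to the surface, so N = m g cos θ = 61.8 N.
Along the incline: P = m g sin θ + μ_s N = 48.3 + 0.28×61.8 = 65.6 N.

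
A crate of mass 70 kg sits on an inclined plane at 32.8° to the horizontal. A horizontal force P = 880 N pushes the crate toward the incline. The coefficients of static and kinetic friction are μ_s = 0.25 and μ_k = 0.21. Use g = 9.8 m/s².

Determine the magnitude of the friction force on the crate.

f ≈ 221 N (down the incline)

Resolve perpendicular to the incline: N = m g cos θ + P sin θ = 70×9.8×cos 32.8° + 880×sin 32.8° = 1053 N.
Along the incline, the net driving force (taking up-slope positive) is P cos θ − m g sin θ = 739.7 − 371.6 = 368.1 N, so equilibrium requires friction f = -368.1 N (down-slope).
The limit of static friction is μ_s N = 263.3 N.
|f_req| = 368.1 > 263.3 N → the crate slides up the incline; f = μ_k N = 0.21 × 1053 = 221 N.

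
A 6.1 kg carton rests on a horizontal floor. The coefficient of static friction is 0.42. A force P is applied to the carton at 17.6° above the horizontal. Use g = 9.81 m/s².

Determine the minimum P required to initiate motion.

N = m g − P sin α (the pull lifts the carton).
At impending slip, P cos α = μ_s N = μ_s (m g − P sin α).
Solving: P (cos α + μ_s sin α) = μ_s m g → P = 0.42×59.8/(cos 17.6° + 0.42 sin 17.6°) = 25.1/1.08 = 23.3 N.

P ≈ 23.3 N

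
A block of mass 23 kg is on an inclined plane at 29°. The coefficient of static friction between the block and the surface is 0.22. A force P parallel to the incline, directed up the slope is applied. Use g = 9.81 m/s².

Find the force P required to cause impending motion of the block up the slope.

At impending motion up the slope, friction acts down-slope at its limit: f = μ_s N.
P is parallel to the surface, so N = m g cos θ = 197 N.
Along the incline: P = m g sin θ + μ_s N = 109 + 0.22×197 = 153 N.

P ≈ 153 N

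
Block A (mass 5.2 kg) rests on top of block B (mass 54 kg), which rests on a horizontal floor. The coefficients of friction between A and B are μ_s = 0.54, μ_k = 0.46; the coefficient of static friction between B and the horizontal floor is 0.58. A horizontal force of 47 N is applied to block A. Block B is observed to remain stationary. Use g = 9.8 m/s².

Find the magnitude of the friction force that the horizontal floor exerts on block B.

Between the blocks, N₁ = m_A g = 50.96 N.
So the A–B interface can sustain at most μ_s N₁ = 27.52 N of static friction.
P = 47 N exceeds that limit, so A slips over B and the interface friction becomes kinetic: f₁ = μ_k N₁ = 0.46×50.96 = 23.4 N.
B experiences an equal 23.4 N forward from A (third law). B is in equilibrium, so the floor supplies f₂ = 23.4 N of static friction (limit μ_s(m_A+m_B)g = 336.5 N, not exceeded).

f ≈ 23.4 N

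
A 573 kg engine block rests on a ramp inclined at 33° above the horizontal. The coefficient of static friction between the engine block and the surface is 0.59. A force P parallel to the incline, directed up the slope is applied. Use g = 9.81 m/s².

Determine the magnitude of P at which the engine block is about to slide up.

P ≈ 5840 N

At impending motion up the slope, friction acts down-slope at its limit: f = μ_s N.
P is parallel to the surface, so N = m g cos θ = 4710 N.
Along the incline: P = m g sin θ + μ_s N = 3060 + 0.59×4710 = 5840 N.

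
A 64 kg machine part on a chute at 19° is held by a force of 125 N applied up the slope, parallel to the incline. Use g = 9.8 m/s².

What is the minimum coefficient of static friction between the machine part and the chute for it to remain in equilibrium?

μ_s,min ≈ 0.134

N = m g cos θ = 593 N.
Friction must make up the shortfall along the incline: f = m g sin θ − P = 204.2 − 125 = 79.2 N.
At the threshold f = μ_s N, so μ_s,min = 79.2/593 = 0.134.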